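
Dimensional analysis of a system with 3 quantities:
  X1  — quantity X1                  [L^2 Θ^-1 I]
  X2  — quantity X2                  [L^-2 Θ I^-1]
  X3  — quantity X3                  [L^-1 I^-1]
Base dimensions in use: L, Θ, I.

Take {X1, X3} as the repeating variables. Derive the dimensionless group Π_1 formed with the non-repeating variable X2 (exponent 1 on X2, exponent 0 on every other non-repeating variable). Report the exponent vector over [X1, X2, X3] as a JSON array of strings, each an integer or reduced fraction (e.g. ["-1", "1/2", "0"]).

["1", "1", "0"]

Write exponents as rows L,Θ,I / cols X1,X2,X3:
  L: [ 2 -2 -1]
  Θ: [-1  1  0]
  I: [ 1 -1 -1]
RREF → pivots at {X1,X3} ⇒ r = 2
Pivot set = {X1,X3}, free = {X2}
RREF:
  r0: [   1   -1    0]
  r1: [   0    0    1]
  r2: [   0    0    0]
Fix exponent of X2 at 1; solve each RREF row for its pivot's exponent:
  r0: exp(X1) + (-1)·1 = 0 ⇒ exp(X1) = 1
  r1: exp(X3) + (0)·1 = 0 ⇒ exp(X3) = 0
Π_1 = X1 · X2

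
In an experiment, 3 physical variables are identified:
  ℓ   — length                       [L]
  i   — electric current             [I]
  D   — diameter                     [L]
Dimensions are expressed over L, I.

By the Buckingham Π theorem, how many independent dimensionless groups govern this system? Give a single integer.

1

Write exponents as rows L,I / cols ℓ,i,D:
  L: [ 1  0  1]
  I: [ 0  1  0]
Row reduction gives pivot columns ℓ,i; rank = 2
Π count = n − r = 3 − 2 = 1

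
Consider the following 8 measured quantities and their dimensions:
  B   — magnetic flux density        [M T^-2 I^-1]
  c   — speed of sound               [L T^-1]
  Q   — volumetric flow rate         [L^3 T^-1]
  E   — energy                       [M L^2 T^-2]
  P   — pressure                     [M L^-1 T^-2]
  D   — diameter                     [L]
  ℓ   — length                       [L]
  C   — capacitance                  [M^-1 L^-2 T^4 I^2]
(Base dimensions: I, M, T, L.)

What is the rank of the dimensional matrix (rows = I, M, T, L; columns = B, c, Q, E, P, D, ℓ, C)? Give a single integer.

Exponent matrix [I,M,T,L] × [B,c,Q,E,P,D,ℓ,C]:
  I: [-1  0  0  0  0  0  0  2]
  M: [ 1  0  0  1  1  0  0 -1]
  T: [-2 -1 -1 -2 -2  0  0  4]
  L: [ 0  1  3  2 -1  1  1 -2]
Echelon form has 4 nonzero rows (pivots: B,c,Q,E)

4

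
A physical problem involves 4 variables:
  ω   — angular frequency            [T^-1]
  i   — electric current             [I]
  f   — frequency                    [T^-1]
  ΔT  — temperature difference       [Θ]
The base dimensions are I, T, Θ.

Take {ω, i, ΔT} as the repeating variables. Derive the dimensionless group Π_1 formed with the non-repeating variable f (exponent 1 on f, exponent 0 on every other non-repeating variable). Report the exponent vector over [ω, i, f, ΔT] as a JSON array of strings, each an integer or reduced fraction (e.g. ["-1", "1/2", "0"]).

Write exponents as rows I,T,Θ / cols ω,i,f,ΔT:
  I: [ 0  1  0  0]
  T: [-1  0 -1  0]
  Θ: [ 0  0  0  1]
Echelon form has 3 nonzero rows (pivots: ω,i,ΔT)
Repeat: ω,i,ΔT; free: f
RREF:
  r0: [   1    0    1    0]
  r1: [   0    1    0    0]
  r2: [   0    0    0    1]
Fix exponent of f at 1; solve each RREF row for its pivot's exponent:
  r0: exp(ω) + (1)·1 = 0 ⇒ exp(ω) = -1
  r1: exp(i) + (0)·1 = 0 ⇒ exp(i) = 0
  r2: exp(ΔT) + (0)·1 = 0 ⇒ exp(ΔT) = 0
Π_1 = ω^-1 · f

["-1", "0", "1", "0"]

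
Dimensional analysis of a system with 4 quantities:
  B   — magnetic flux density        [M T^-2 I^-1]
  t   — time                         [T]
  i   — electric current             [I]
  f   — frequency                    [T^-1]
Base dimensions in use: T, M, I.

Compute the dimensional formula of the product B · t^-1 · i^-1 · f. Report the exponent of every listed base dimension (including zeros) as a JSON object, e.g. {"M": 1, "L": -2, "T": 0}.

{"T": -4, "M": 1, "I": -2}

Exponent matrix [T,M,I] × [B,t,i,f]:
  T: [-2  1  0 -1]
  M: [ 1  0  0  0]
  I: [-1  0  1  0]
  [T]: (1)·-2+(-1)·1+(-1)·0+(1)·-1 = -4
  [M]: (1)·1+(-1)·0+(-1)·0+(1)·0 = 1
  [I]: (1)·-1+(-1)·0+(-1)·1+(1)·0 = -2
⇒ T^-4 M I^-2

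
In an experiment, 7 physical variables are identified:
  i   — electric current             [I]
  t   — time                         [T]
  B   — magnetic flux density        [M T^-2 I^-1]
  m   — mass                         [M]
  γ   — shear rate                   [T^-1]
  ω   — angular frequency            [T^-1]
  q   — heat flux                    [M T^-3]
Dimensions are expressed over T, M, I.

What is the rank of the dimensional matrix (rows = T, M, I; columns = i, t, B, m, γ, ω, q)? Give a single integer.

3

Write exponents as rows T,M,I / cols i,t,B,m,γ,ω,q:
  T: [ 0  1 -2  0 -1 -1 -3]
  M: [ 0  0  1  1  0  0  1]
  I: [ 1  0 -1  0  0  0  0]
Echelon form has 3 nonzero rows (pivots: i,t,B)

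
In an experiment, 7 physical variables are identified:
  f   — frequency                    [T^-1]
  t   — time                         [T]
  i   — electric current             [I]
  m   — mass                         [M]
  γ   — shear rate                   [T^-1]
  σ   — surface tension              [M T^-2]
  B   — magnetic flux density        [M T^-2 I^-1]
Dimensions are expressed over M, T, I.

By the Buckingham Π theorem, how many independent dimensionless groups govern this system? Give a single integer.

4

Exponent matrix [M,T,I] × [f,t,i,m,γ,σ,B]:
  M: [ 0  0  0  1  0  1  1]
  T: [-1  1  0  0 -1 -2 -2]
  I: [ 0  0  1  0  0  0 -1]
Row reduction gives pivot columns f,i,m; rank = 3
n=7, r=3 ⇒ 4 dimensionless groups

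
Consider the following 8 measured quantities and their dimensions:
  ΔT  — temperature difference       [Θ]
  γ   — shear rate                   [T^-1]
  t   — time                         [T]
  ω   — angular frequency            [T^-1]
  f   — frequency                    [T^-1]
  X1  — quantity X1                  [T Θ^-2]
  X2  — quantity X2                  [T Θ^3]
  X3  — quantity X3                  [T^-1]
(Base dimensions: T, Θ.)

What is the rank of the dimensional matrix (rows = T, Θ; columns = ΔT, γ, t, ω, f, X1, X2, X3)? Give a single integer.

2

Dimensional matrix (T×Θ by ΔT×γ×t×ω×f×X1×X2×X3):
  T: [ 0 -1  1 -1 -1  1  1 -1]
  Θ: [ 1  0  0  0  0 -2  3  0]
RREF → pivots at {ΔT,γ} ⇒ r = 2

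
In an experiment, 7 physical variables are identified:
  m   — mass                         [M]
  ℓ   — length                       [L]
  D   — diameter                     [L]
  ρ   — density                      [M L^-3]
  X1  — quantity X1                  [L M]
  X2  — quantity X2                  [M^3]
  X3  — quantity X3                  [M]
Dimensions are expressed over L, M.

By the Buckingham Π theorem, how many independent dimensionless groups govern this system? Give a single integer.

5

Dimensional matrix (L×M by m×ℓ×D×ρ×X1×X2×X3):
  L: [ 0  1  1 -3  1  0  0]
  M: [ 1  0  0  1  1  3  1]
Echelon form has 2 nonzero rows (pivots: m,ℓ)
Π count = n − r = 7 − 2 = 5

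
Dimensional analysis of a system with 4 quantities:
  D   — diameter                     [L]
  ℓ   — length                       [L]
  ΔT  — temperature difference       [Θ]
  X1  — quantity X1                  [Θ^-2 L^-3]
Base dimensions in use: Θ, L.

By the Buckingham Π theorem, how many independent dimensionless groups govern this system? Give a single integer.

Dimensional matrix (Θ×L by D×ℓ×ΔT×X1):
  Θ: [ 0  0  1 -2]
  L: [ 1  1  0 -3]
Row reduction gives pivot columns D,ΔT; rank = 2
Π count = n − r = 4 − 2 = 2

2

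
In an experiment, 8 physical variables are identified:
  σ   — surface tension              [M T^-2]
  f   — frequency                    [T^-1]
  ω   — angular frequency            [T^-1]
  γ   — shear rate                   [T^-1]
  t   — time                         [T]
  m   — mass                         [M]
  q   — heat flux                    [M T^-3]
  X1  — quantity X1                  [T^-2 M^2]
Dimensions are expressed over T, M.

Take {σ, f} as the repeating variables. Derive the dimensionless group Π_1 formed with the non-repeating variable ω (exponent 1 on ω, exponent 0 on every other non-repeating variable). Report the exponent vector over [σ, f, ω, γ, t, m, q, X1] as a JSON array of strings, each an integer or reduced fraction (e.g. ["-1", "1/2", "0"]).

Exponent matrix [T,M] × [σ,f,ω,γ,t,m,q,X1]:
  T: [-2 -1 -1 -1  1  0 -3 -2]
  M: [ 1  0  0  0  0  1  1  2]
Echelon form has 2 nonzero rows (pivots: σ,f)
Repeat: σ,f; free: ω,γ,t,m,q,X1
RREF:
  r0: [   1    0    0    0    0    1    1    2]
  r1: [   0    1    1    1   -1   -2    1   -2]
Fix exponent of ω at 1, γ at 0, t at 0, m at 0, q at 0, X1 at 0; solve each RREF row for its pivot's exponent:
  r0: exp(σ) + (0)·1 = 0 ⇒ exp(σ) = 0
  r1: exp(f) + (1)·1 = 0 ⇒ exp(f) = -1
Π_1 = f^-1 · ω

["0", "-1", "1", "0", "0", "0", "0", "0"]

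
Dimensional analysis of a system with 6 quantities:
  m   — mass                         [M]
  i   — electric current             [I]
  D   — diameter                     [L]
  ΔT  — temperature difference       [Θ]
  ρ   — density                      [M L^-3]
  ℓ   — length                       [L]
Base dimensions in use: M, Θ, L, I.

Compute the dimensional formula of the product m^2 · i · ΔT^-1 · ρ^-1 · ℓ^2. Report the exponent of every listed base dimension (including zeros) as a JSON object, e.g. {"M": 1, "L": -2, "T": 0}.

{"M": 1, "Θ": -1, "L": 5, "I": 1}

Exponent matrix [M,Θ,L,I] × [m,i,D,ΔT,ρ,ℓ]:
  M: [ 1  0  0  0  1  0]
  Θ: [ 0  0  0  1  0  0]
  L: [ 0  0  1  0 -3  1]
  I: [ 0  1  0  0  0  0]
  [M]: (2)·1+(1)·0+(-1)·0+(-1)·1+(2)·0 = 1
  [Θ]: (2)·0+(1)·0+(-1)·1+(-1)·0+(2)·0 = -1
  [L]: (2)·0+(1)·0+(-1)·0+(-1)·-3+(2)·1 = 5
  [I]: (2)·0+(1)·1+(-1)·0+(-1)·0+(2)·0 = 1
⇒ M Θ^-1 L^5 I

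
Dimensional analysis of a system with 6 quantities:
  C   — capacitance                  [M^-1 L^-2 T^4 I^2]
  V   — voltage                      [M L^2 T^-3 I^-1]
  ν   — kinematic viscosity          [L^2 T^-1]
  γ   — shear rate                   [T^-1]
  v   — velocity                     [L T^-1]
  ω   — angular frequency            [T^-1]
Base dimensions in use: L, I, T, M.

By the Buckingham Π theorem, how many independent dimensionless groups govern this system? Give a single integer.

Dimensional matrix (L×I×T×M by C×V×ν×γ×v×ω):
  L: [-2  2  2  0  1  0]
  I: [ 2 -1  0  0  0  0]
  T: [ 4 -3 -1 -1 -1 -1]
  M: [-1  1  0  0  0  0]
RREF → pivots at {C,V,ν,γ} ⇒ r = 4
n=6, r=4 ⇒ 2 dimensionless groups

2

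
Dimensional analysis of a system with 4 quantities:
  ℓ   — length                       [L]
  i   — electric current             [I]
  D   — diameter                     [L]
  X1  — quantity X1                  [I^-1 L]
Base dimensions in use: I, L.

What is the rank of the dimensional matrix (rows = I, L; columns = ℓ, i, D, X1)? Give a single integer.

2

Exponent matrix [I,L] × [ℓ,i,D,X1]:
  I: [ 0  1  0 -1]
  L: [ 1  0  1  1]
Echelon form has 2 nonzero rows (pivots: ℓ,i)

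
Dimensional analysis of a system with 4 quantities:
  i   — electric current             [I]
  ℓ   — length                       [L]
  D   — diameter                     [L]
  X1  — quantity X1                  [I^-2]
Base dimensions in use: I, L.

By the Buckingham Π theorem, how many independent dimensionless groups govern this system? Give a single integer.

2

Dimensional matrix (I×L by i×ℓ×D×X1):
  I: [ 1  0  0 -2]
  L: [ 0  1  1  0]
RREF → pivots at {i,ℓ} ⇒ r = 2
n=4, r=2 ⇒ 2 dimensionless groups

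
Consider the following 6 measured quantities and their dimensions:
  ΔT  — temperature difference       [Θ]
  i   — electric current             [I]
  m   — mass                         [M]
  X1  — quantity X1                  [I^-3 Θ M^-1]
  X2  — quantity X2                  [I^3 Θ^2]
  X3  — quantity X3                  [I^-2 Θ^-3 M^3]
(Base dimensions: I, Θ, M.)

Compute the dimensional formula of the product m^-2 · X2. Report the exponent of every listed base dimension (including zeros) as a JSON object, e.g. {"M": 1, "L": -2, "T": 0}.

{"I": 3, "Θ": 2, "M": -2}

Exponent matrix [I,Θ,M] × [ΔT,i,m,X1,X2,X3]:
  I: [ 0  1  0 -3  3 -2]
  Θ: [ 1  0  0  1  2 -3]
  M: [ 0  0  1 -1  0  3]
  [I]: (-2)·0+(1)·3 = 3
  [Θ]: (-2)·0+(1)·2 = 2
  [M]: (-2)·1+(1)·0 = -2
⇒ I^3 Θ^2 M^-2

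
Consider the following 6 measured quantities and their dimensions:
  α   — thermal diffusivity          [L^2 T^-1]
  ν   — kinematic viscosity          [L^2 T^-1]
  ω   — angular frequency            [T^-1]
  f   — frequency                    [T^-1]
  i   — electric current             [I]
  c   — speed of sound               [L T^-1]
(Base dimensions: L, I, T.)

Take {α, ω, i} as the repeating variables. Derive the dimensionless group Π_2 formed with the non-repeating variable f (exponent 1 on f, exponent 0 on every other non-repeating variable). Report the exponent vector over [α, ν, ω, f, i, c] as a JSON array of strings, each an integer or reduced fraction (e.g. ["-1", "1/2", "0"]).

["0", "0", "-1", "1", "0", "0"]

Dimensional matrix (L×I×T by α×ν×ω×f×i×c):
  L: [ 2  2  0  0  0  1]
  I: [ 0  0  0  0  1  0]
  T: [-1 -1 -1 -1  0 -1]
Row reduction gives pivot columns α,ω,i; rank = 3
Pivot set = {α,ω,i}, free = {ν,f,c}
RREF:
  r0: [   1    1    0    0    0  1/2]
  r1: [   0    0    1    1    0  1/2]
  r2: [   0    0    0    0    1    0]
Fix exponent of f at 1, ν at 0, c at 0; solve each RREF row for its pivot's exponent:
  r0: exp(α) + (0)·1 = 0 ⇒ exp(α) = 0
  r1: exp(ω) + (1)·1 = 0 ⇒ exp(ω) = -1
  r2: exp(i) + (0)·1 = 0 ⇒ exp(i) = 0
Π_2 = ω^-1 · f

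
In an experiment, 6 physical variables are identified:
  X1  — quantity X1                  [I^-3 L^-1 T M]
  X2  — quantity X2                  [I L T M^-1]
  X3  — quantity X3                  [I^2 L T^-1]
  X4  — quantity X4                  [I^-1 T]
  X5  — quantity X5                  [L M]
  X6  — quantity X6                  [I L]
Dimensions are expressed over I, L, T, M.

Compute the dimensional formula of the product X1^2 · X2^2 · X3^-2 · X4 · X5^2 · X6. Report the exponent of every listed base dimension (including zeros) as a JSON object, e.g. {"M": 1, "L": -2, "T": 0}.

Exponent matrix [I,L,T,M] × [X1,X2,X3,X4,X5,X6]:
  I: [-3  1  2 -1  0  1]
  L: [-1  1  1  0  1  1]
  T: [ 1  1 -1  1  0  0]
  M: [ 1 -1  0  0  1  0]
  [I]: (2)·-3+(2)·1+(-2)·2+(1)·-1+(2)·0+(1)·1 = -8
  [L]: (2)·-1+(2)·1+(-2)·1+(1)·0+(2)·1+(1)·1 = 1
  [T]: (2)·1+(2)·1+(-2)·-1+(1)·1+(2)·0+(1)·0 = 7
  [M]: (2)·1+(2)·-1+(-2)·0+(1)·0+(2)·1+(1)·0 = 2
⇒ I^-8 L T^7 M^2

{"I": -8, "L": 1, "T": 7, "M": 2}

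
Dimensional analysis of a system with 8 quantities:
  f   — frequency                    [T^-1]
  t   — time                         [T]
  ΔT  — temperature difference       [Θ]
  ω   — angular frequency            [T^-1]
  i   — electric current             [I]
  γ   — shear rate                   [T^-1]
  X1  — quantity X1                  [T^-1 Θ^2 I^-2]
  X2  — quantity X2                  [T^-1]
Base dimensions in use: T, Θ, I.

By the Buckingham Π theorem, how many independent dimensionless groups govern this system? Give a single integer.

5

Write exponents as rows T,Θ,I / cols f,t,ΔT,ω,i,γ,X1,X2:
  T: [-1  1  0 -1  0 -1 -1 -1]
  Θ: [ 0  0  1  0  0  0  2  0]
  I: [ 0  0  0  0  1  0 -2  0]
RREF → pivots at {f,ΔT,i} ⇒ r = 3
n=8, r=3 ⇒ 5 dimensionless groups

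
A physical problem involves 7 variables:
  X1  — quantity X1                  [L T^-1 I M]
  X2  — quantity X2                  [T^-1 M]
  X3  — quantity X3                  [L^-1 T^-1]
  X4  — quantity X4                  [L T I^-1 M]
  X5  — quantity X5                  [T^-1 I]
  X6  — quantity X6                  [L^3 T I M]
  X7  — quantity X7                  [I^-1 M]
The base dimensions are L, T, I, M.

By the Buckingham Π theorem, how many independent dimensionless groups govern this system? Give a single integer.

4

Exponent matrix [L,T,I,M] × [X1,X2,X3,X4,X5,X6,X7]:
  L: [ 1  0 -1  1  0  3  0]
  T: [-1 -1 -1  1 -1  1  0]
  I: [ 1  0  0 -1  1  1 -1]
  M: [ 1  1  0  1  0  1  1]
RREF → pivots at {X1,X2,X3} ⇒ r = 3
Π count = n − r = 7 − 3 = 4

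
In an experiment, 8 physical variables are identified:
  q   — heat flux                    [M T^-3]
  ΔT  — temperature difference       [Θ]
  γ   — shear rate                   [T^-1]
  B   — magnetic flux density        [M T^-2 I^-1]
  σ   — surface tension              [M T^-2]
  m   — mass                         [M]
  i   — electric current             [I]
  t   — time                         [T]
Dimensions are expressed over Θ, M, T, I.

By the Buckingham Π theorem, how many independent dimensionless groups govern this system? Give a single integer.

4

Exponent matrix [Θ,M,T,I] × [q,ΔT,γ,B,σ,m,i,t]:
  Θ: [ 0  1  0  0  0  0  0  0]
  M: [ 1  0  0  1  1  1  0  0]
  T: [-3  0 -1 -2 -2  0  0  1]
  I: [ 0  0  0 -1  0  0  1  0]
Echelon form has 4 nonzero rows (pivots: q,ΔT,γ,B)
8 vars − rank 4 = 4 Π groups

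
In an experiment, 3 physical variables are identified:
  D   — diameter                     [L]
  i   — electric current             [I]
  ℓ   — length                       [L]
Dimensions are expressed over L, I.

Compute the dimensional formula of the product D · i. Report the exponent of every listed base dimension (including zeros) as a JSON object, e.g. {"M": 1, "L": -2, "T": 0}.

Exponent matrix [L,I] × [D,i,ℓ]:
  L: [ 1  0  1]
  I: [ 0  1  0]
  [L]: (1)·1+(1)·0 = 1
  [I]: (1)·0+(1)·1 = 1
⇒ L I

{"L": 1, "I": 1}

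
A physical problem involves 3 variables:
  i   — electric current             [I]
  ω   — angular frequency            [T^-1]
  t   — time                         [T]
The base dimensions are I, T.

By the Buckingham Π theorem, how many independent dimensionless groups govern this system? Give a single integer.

1

Write exponents as rows I,T / cols i,ω,t:
  I: [ 1  0  0]
  T: [ 0 -1  1]
RREF → pivots at {i,ω} ⇒ r = 2
Π count = n − r = 3 − 2 = 1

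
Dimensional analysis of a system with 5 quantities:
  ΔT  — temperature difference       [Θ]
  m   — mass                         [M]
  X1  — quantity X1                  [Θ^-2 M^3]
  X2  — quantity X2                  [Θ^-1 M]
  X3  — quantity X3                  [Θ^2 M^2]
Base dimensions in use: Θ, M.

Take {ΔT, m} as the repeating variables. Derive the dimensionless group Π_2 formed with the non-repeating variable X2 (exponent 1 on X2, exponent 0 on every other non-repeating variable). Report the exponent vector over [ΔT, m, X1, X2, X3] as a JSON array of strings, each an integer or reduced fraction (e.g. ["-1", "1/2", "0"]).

["1", "-1", "0", "1", "0"]

Write exponents as rows Θ,M / cols ΔT,m,X1,X2,X3:
  Θ: [ 1  0 -2 -1  2]
  M: [ 0  1  3  1  2]
Echelon form has 2 nonzero rows (pivots: ΔT,m)
Repeat: ΔT,m; free: X1,X2,X3
RREF:
  r0: [   1    0   -2   -1    2]
  r1: [   0    1    3    1    2]
Fix exponent of X2 at 1, X1 at 0, X3 at 0; solve each RREF row for its pivot's exponent:
  r0: exp(ΔT) + (-1)·1 = 0 ⇒ exp(ΔT) = 1
  r1: exp(m) + (1)·1 = 0 ⇒ exp(m) = -1
Π_2 = ΔT · m^-1 · X2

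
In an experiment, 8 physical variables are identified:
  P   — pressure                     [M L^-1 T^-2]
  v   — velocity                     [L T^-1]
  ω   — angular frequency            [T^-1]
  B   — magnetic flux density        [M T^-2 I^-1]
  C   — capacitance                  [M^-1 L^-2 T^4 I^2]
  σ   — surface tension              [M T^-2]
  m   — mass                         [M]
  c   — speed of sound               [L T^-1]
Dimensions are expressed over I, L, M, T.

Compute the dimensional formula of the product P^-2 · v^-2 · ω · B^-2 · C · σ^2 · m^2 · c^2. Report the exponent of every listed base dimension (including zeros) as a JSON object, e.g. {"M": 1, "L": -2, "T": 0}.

Dimensional matrix (I×L×M×T by P×v×ω×B×C×σ×m×c):
  I: [ 0  0  0 -1  2  0  0  0]
  L: [-1  1  0  0 -2  0  0  1]
  M: [ 1  0  0  1 -1  1  1  0]
  T: [-2 -1 -1 -2  4 -2  0 -1]
  [I]: (-2)·0+(-2)·0+(1)·0+(-2)·-1+(1)·2+(2)·0+(2)·0+(2)·0 = 4
  [L]: (-2)·-1+(-2)·1+(1)·0+(-2)·0+(1)·-2+(2)·0+(2)·0+(2)·1 = 0
  [M]: (-2)·1+(-2)·0+(1)·0+(-2)·1+(1)·-1+(2)·1+(2)·1+(2)·0 = -1
  [T]: (-2)·-2+(-2)·-1+(1)·-1+(-2)·-2+(1)·4+(2)·-2+(2)·0+(2)·-1 = 7
⇒ I^4 M^-1 T^7

{"I": 4, "L": 0, "M": -1, "T": 7}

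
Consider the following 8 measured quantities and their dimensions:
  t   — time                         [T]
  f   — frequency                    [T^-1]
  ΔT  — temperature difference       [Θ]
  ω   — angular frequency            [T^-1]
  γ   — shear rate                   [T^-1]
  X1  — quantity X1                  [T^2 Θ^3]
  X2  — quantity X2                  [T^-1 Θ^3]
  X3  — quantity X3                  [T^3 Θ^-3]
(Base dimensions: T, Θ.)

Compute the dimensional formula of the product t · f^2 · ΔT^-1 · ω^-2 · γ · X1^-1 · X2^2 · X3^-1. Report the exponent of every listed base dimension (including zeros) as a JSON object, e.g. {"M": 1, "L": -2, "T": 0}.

{"T": -7, "Θ": 5}

Dimensional matrix (T×Θ by t×f×ΔT×ω×γ×X1×X2×X3):
  T: [ 1 -1  0 -1 -1  2 -1  3]
  Θ: [ 0  0  1  0  0  3  3 -3]
  [T]: (1)·1+(2)·-1+(-1)·0+(-2)·-1+(1)·-1+(-1)·2+(2)·-1+(-1)·3 = -7
  [Θ]: (1)·0+(2)·0+(-1)·1+(-2)·0+(1)·0+(-1)·3+(2)·3+(-1)·-3 = 5
⇒ T^-7 Θ^5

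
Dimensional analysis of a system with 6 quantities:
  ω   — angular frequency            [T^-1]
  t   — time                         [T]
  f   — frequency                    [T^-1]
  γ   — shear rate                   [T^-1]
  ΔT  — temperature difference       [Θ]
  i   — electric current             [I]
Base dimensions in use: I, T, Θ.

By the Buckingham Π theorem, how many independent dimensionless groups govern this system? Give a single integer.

3

Exponent matrix [I,T,Θ] × [ω,t,f,γ,ΔT,i]:
  I: [ 0  0  0  0  0  1]
  T: [-1  1 -1 -1  0  0]
  Θ: [ 0  0  0  0  1  0]
Echelon form has 3 nonzero rows (pivots: ω,ΔT,i)
n=6, r=3 ⇒ 3 dimensionless groups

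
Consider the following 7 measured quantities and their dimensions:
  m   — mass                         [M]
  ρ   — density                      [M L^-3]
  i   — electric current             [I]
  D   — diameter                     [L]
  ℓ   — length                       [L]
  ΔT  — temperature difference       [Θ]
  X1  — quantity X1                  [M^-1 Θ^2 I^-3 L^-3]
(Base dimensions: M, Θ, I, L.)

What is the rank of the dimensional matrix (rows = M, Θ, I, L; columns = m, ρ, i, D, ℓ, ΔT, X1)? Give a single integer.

4

Dimensional matrix (M×Θ×I×L by m×ρ×i×D×ℓ×ΔT×X1):
  M: [ 1  1  0  0  0  0 -1]
  Θ: [ 0  0  0  0  0  1  2]
  I: [ 0  0  1  0  0  0 -3]
  L: [ 0 -3  0  1  1  0 -3]
Row reduction gives pivot columns m,ρ,i,ΔT; rank = 4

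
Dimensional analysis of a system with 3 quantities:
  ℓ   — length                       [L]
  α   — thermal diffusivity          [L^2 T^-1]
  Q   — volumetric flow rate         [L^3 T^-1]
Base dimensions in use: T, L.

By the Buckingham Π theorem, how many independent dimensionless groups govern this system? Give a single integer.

Dimensional matrix (T×L by ℓ×α×Q):
  T: [ 0 -1 -1]
  L: [ 1  2  3]
RREF → pivots at {ℓ,α} ⇒ r = 2
Π count = n − r = 3 − 2 = 1

1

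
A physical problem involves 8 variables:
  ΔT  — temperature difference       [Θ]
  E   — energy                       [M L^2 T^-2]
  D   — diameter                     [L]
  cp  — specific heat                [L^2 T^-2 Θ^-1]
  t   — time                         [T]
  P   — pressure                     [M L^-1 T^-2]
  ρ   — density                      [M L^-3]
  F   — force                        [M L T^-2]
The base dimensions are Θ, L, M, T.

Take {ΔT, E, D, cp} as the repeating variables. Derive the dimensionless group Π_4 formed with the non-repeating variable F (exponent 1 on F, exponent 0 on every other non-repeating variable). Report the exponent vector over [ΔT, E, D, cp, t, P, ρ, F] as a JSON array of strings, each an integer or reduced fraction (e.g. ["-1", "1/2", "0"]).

["0", "-1", "1", "0", "0", "0", "0", "1"]

Write exponents as rows Θ,L,M,T / cols ΔT,E,D,cp,t,P,ρ,F:
  Θ: [ 1  0  0 -1  0  0  0  0]
  L: [ 0  2  1  2  0 -1 -3  1]
  M: [ 0  1  0  0  0  1  1  1]
  T: [ 0 -2  0 -2  1 -2  0 -2]
Echelon form has 4 nonzero rows (pivots: ΔT,E,D,cp)
Repeat: ΔT,E,D,cp; free: t,P,ρ,F
RREF:
  r0: [   1    0    0    0 -1/2    0   -1    0]
  r1: [   0    1    0    0    0    1    1    1]
  r2: [   0    0    1    0    1   -3   -3   -1]
  r3: [   0    0    0    1 -1/2    0   -1    0]
Fix exponent of F at 1, t at 0, P at 0, ρ at 0; solve each RREF row for its pivot's exponent:
  r0: exp(ΔT) + (0)·1 = 0 ⇒ exp(ΔT) = 0
  r1: exp(E) + (1)·1 = 0 ⇒ exp(E) = -1
  r2: exp(D) + (-1)·1 = 0 ⇒ exp(D) = 1
  r3: exp(cp) + (0)·1 = 0 ⇒ exp(cp) = 0
Π_4 = E^-1 · D · F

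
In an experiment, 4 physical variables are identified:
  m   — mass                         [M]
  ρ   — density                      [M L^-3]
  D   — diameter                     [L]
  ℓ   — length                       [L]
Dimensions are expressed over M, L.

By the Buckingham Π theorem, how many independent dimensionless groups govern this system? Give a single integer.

2

Exponent matrix [M,L] × [m,ρ,D,ℓ]:
  M: [ 1  1  0  0]
  L: [ 0 -3  1  1]
Echelon form has 2 nonzero rows (pivots: m,ρ)
Π count = n − r = 4 − 2 = 2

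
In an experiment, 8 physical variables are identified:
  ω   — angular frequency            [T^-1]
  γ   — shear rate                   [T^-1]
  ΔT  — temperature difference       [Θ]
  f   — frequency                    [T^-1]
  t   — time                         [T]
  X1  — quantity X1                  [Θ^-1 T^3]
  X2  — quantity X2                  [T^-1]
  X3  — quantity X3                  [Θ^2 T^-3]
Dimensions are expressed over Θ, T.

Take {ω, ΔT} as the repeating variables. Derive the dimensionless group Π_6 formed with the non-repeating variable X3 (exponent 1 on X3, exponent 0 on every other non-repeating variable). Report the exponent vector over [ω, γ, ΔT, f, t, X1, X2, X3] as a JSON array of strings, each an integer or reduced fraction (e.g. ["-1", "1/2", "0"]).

Write exponents as rows Θ,T / cols ω,γ,ΔT,f,t,X1,X2,X3:
  Θ: [ 0  0  1  0  0 -1  0  2]
  T: [-1 -1  0 -1  1  3 -1 -3]
RREF → pivots at {ω,ΔT} ⇒ r = 2
Repeat: ω,ΔT; free: γ,f,t,X1,X2,X3
RREF:
  r0: [   1    1    0    1   -1   -3    1    3]
  r1: [   0    0    1    0    0   -1    0    2]
Fix exponent of X3 at 1, γ at 0, f at 0, t at 0, X1 at 0, X2 at 0; solve each RREF row for its pivot's exponent:
  r0: exp(ω) + (3)·1 = 0 ⇒ exp(ω) = -3
  r1: exp(ΔT) + (2)·1 = 0 ⇒ exp(ΔT) = -2
Π_6 = ω^-3 · ΔT^-2 · X3

["-3", "0", "-2", "0", "0", "0", "0", "1"]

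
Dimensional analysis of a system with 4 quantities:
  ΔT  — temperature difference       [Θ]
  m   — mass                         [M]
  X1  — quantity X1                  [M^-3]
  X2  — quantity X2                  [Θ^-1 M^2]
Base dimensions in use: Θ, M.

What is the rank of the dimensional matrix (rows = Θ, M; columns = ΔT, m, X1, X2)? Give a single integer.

2

Write exponents as rows Θ,M / cols ΔT,m,X1,X2:
  Θ: [ 1  0  0 -1]
  M: [ 0  1 -3  2]
Echelon form has 2 nonzero rows (pivots: ΔT,m)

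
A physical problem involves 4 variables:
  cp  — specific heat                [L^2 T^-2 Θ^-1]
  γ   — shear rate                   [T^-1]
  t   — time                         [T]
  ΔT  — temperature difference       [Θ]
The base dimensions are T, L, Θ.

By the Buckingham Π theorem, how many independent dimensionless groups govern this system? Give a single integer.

1

Exponent matrix [T,L,Θ] × [cp,γ,t,ΔT]:
  T: [-2 -1  1  0]
  L: [ 2  0  0  0]
  Θ: [-1  0  0  1]
Row reduction gives pivot columns cp,γ,ΔT; rank = 3
n=4, r=3 ⇒ 1 dimensionless group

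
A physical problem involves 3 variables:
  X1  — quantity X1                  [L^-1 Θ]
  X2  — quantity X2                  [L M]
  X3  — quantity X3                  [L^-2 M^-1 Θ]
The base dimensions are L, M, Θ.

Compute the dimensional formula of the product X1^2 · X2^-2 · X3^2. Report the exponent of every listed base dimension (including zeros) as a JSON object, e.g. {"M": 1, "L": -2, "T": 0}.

Dimensional matrix (L×M×Θ by X1×X2×X3):
  L: [-1  1 -2]
  M: [ 0  1 -1]
  Θ: [ 1  0  1]
  [L]: (2)·-1+(-2)·1+(2)·-2 = -8
  [M]: (2)·0+(-2)·1+(2)·-1 = -4
  [Θ]: (2)·1+(-2)·0+(2)·1 = 4
⇒ L^-8 M^-4 Θ^4

{"L": -8, "M": -4, "Θ": 4}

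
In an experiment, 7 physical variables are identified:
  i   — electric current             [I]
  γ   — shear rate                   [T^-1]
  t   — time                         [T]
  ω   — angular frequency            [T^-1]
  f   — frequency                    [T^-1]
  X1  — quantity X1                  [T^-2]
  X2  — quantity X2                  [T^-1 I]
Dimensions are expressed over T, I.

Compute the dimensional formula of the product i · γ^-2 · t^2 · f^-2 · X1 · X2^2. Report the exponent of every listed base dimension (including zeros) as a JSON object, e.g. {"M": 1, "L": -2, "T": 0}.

Write exponents as rows T,I / cols i,γ,t,ω,f,X1,X2:
  T: [ 0 -1  1 -1 -1 -2 -1]
  I: [ 1  0  0  0  0  0  1]
  [T]: (1)·0+(-2)·-1+(2)·1+(-2)·-1+(1)·-2+(2)·-1 = 2
  [I]: (1)·1+(-2)·0+(2)·0+(-2)·0+(1)·0+(2)·1 = 3
⇒ T^2 I^3

{"T": 2, "I": 3}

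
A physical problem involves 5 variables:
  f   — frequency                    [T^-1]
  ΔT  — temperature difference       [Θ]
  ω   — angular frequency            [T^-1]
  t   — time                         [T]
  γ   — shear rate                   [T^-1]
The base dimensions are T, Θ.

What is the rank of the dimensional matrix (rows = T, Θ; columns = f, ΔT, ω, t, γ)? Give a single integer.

Exponent matrix [T,Θ] × [f,ΔT,ω,t,γ]:
  T: [-1  0 -1  1 -1]
  Θ: [ 0  1  0  0  0]
RREF → pivots at {f,ΔT} ⇒ r = 2

2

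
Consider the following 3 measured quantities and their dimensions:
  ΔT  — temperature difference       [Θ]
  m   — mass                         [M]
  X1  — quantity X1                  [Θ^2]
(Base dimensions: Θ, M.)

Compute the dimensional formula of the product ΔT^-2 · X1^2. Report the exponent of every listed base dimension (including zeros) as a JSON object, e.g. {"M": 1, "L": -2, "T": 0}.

Dimensional matrix (Θ×M by ΔT×m×X1):
  Θ: [ 1  0  2]
  M: [ 0  1  0]
  [Θ]: (-2)·1+(2)·2 = 2
  [M]: (-2)·0+(2)·0 = 0
⇒ Θ^2

{"Θ": 2, "M": 0}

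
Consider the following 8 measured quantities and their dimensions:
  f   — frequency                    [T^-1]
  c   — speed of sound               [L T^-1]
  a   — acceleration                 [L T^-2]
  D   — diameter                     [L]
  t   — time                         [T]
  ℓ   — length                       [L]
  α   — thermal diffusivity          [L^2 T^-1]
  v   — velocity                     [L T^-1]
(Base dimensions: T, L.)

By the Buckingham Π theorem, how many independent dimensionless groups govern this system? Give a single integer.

6

Write exponents as rows T,L / cols f,c,a,D,t,ℓ,α,v:
  T: [-1 -1 -2  0  1  0 -1 -1]
  L: [ 0  1  1  1  0  1  2  1]
RREF → pivots at {f,c} ⇒ r = 2
8 vars − rank 2 = 6 Π groups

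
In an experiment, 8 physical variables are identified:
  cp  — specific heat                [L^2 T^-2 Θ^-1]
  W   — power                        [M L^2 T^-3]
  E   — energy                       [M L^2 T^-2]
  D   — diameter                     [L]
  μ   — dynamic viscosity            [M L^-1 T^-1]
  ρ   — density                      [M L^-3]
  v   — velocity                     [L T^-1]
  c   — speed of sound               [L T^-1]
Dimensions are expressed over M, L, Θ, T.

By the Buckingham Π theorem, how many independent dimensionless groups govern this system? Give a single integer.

Write exponents as rows M,L,Θ,T / cols cp,W,E,D,μ,ρ,v,c:
  M: [ 0  1  1  0  1  1  0  0]
  L: [ 2  2  2  1 -1 -3  1  1]
  Θ: [-1  0  0  0  0  0  0  0]
  T: [-2 -3 -2  0 -1  0 -1 -1]
Row reduction gives pivot columns cp,W,E,D; rank = 4
n=8, r=4 ⇒ 4 dimensionless groups

4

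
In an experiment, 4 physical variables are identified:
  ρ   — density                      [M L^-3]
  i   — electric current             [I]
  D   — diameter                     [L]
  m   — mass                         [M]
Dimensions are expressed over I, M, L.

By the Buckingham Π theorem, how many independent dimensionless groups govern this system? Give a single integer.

Write exponents as rows I,M,L / cols ρ,i,D,m:
  I: [ 0  1  0  0]
  M: [ 1  0  0  1]
  L: [-3  0  1  0]
RREF → pivots at {ρ,i,D} ⇒ r = 3
4 vars − rank 3 = 1 Π group

1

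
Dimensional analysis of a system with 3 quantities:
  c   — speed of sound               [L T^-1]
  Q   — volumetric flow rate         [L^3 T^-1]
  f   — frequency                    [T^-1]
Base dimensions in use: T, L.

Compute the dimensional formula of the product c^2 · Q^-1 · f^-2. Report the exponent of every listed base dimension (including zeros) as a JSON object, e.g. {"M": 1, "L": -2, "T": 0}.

{"T": 1, "L": -1}

Exponent matrix [T,L] × [c,Q,f]:
  T: [-1 -1 -1]
  L: [ 1  3  0]
  [T]: (2)·-1+(-1)·-1+(-2)·-1 = 1
  [L]: (2)·1+(-1)·3+(-2)·0 = -1
⇒ T L^-1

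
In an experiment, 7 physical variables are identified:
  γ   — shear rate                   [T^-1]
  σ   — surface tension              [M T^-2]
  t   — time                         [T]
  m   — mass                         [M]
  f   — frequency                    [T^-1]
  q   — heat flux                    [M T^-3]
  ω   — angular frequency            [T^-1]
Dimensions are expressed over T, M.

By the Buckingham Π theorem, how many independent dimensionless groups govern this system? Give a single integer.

5

Exponent matrix [T,M] × [γ,σ,t,m,f,q,ω]:
  T: [-1 -2  1  0 -1 -3 -1]
  M: [ 0  1  0  1  0  1  0]
Echelon form has 2 nonzero rows (pivots: γ,σ)
n=7, r=2 ⇒ 5 dimensionless groups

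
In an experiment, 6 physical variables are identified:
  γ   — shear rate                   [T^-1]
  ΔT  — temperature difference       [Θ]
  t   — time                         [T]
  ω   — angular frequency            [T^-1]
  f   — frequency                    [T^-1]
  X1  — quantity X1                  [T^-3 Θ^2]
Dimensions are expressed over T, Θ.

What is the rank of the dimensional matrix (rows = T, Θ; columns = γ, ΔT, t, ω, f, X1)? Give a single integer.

Dimensional matrix (T×Θ by γ×ΔT×t×ω×f×X1):
  T: [-1  0  1 -1 -1 -3]
  Θ: [ 0  1  0  0  0  2]
RREF → pivots at {γ,ΔT} ⇒ r = 2

2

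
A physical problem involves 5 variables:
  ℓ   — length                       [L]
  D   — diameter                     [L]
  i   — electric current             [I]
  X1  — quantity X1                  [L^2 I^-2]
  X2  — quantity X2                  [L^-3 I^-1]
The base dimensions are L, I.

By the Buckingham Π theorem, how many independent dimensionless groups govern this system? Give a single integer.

Dimensional matrix (L×I by ℓ×D×i×X1×X2):
  L: [ 1  1  0  2 -3]
  I: [ 0  0  1 -2 -1]
Echelon form has 2 nonzero rows (pivots: ℓ,i)
5 vars − rank 2 = 3 Π groups

3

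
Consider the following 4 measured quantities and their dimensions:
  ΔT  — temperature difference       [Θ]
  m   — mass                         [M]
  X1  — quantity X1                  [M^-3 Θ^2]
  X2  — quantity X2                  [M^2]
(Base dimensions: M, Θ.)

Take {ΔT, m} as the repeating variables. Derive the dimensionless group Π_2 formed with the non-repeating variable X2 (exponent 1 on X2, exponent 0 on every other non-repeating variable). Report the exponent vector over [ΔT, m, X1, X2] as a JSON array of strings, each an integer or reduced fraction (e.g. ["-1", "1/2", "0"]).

Dimensional matrix (M×Θ by ΔT×m×X1×X2):
  M: [ 0  1 -3  2]
  Θ: [ 1  0  2  0]
RREF → pivots at {ΔT,m} ⇒ r = 2
Pivot set = {ΔT,m}, free = {X1,X2}
RREF:
  r0: [   1    0    2    0]
  r1: [   0    1   -3    2]
Fix exponent of X2 at 1, X1 at 0; solve each RREF row for its pivot's exponent:
  r0: exp(ΔT) + (0)·1 = 0 ⇒ exp(ΔT) = 0
  r1: exp(m) + (2)·1 = 0 ⇒ exp(m) = -2
Π_2 = m^-2 · X2

["0", "-2", "0", "1"]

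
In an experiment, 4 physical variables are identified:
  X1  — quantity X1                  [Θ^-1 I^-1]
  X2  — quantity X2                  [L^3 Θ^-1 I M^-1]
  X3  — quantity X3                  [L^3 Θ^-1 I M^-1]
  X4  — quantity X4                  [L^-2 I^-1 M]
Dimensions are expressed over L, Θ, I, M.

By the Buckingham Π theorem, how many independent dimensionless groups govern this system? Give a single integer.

1

Write exponents as rows L,Θ,I,M / cols X1,X2,X3,X4:
  L: [ 0  3  3 -2]
  Θ: [-1 -1 -1  0]
  I: [-1  1  1 -1]
  M: [ 0 -1 -1  1]
Row reduction gives pivot columns X1,X2,X4; rank = 3
Π count = n − r = 4 − 3 = 1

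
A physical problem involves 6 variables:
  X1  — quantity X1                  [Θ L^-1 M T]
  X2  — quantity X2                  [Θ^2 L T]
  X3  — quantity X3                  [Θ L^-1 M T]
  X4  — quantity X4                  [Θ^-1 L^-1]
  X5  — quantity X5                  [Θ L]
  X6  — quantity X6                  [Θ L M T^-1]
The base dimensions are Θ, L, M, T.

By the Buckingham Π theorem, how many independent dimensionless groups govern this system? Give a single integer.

3

Exponent matrix [Θ,L,M,T] × [X1,X2,X3,X4,X5,X6]:
  Θ: [ 1  2  1 -1  1  1]
  L: [-1  1 -1 -1  1  1]
  M: [ 1  0  1  0  0  1]
  T: [ 1  1  1  0  0 -1]
Echelon form has 3 nonzero rows (pivots: X1,X2,X4)
n=6, r=3 ⇒ 3 dimensionless groups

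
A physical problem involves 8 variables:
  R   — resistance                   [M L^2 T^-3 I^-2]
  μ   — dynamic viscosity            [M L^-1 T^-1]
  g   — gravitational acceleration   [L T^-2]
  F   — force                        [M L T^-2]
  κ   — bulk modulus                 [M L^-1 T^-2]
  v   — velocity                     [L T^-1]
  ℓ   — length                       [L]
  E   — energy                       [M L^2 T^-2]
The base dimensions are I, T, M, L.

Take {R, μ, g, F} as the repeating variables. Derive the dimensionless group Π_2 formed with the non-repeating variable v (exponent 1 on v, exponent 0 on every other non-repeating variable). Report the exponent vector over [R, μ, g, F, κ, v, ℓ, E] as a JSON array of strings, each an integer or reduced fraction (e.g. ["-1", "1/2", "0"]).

Dimensional matrix (I×T×M×L by R×μ×g×F×κ×v×ℓ×E):
  I: [-2  0  0  0  0  0  0  0]
  T: [-3 -1 -2 -2 -2 -1  0 -2]
  M: [ 1  1  0  1  1  0  0  1]
  L: [ 2 -1  1  1 -1  1  1  2]
RREF → pivots at {R,μ,g,F} ⇒ r = 4
Repeat: R,μ,g,F; free: κ,v,ℓ,E
RREF:
  r0: [   1    0    0    0    0    0    0    0]
  r1: [   0    1    0    0  4/3 -1/3 -2/3 -2/3]
  r2: [   0    0    1    0  2/3  1/3 -1/3 -1/3]
  r3: [   0    0    0    1 -1/3  1/3  2/3  5/3]
Fix exponent of v at 1, κ at 0, ℓ at 0, E at 0; solve each RREF row for its pivot's exponent:
  r0: exp(R) + (0)·1 = 0 ⇒ exp(R) = 0
  r1: exp(μ) + (-1/3)·1 = 0 ⇒ exp(μ) = 1/3
  r2: exp(g) + (1/3)·1 = 0 ⇒ exp(g) = -1/3
  r3: exp(F) + (1/3)·1 = 0 ⇒ exp(F) = -1/3
Π_2 = μ^(1/3) · g^(-1/3) · F^(-1/3) · v

["0", "1/3", "-1/3", "-1/3", "0", "1", "0", "0"]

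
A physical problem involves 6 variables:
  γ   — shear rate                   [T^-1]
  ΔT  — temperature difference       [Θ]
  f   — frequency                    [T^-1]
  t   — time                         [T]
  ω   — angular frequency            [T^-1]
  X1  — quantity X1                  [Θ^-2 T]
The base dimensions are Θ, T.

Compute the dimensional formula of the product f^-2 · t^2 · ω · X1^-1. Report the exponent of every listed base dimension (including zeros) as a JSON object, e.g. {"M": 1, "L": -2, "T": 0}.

{"Θ": 2, "T": 2}

Write exponents as rows Θ,T / cols γ,ΔT,f,t,ω,X1:
  Θ: [ 0  1  0  0  0 -2]
  T: [-1  0 -1  1 -1  1]
  [Θ]: (-2)·0+(2)·0+(1)·0+(-1)·-2 = 2
  [T]: (-2)·-1+(2)·1+(1)·-1+(-1)·1 = 2
⇒ Θ^2 T^2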